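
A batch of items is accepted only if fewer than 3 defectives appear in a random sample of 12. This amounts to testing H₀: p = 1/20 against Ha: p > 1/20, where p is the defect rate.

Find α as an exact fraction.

16030320228069/819200000000000

The significance level is the probability, assuming p = 1/20, of seeing 3 or more defectives in 12 draws.
Computing the lower-tail complement: 1 − 803169679771931/819200000000000 = 16030320228069/819200000000000.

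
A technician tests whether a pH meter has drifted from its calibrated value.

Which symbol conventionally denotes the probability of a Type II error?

β

P(Type II error) = P(fail to reject H₀ | H₀ false) = β.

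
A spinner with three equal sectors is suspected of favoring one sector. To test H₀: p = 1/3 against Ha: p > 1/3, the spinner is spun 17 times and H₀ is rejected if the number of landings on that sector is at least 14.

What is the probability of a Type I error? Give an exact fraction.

6019/129140163

The Type I error probability is α = P(Y ≥ 14) computed under H₀, where Y ~ Binomial(17, 1/3).
Adding the binomial terms for j = 14 through 17 with p = 1/3 yields 6019/129140163.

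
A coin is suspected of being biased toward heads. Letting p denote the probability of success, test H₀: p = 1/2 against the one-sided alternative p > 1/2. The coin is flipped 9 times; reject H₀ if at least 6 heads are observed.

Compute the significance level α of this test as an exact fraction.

65/256

Under H₀, Y ~ Binomial(9, 1/2), and α = P(Y ≥ 6).
Summing the upper tail: (84 + 36 + 9 + 1) / 2^9 = 130/512 = 65/256.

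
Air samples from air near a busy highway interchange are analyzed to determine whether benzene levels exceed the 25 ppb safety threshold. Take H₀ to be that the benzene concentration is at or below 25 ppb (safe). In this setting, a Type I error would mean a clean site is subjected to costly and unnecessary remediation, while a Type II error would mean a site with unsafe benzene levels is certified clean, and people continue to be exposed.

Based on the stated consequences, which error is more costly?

Type II error

The Type II consequence (a site with unsafe benzene levels is certified clean, and people continue to be exposed) is more severe than the Type I consequence (a clean site is subjected to costly and unnecessary remediation).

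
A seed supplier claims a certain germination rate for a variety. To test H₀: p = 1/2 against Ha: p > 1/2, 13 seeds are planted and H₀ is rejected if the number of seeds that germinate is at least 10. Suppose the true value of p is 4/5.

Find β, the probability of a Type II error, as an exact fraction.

Under the alternative p = 4/5, S ~ Binomial(13, 4/5); β is the probability the test does not reject, P(S < 10).
Summing C(13,j)·(4/5)^j·(1/5)^{13-j} for j = 0..9 gives 61688401/244140625.

61688401/244140625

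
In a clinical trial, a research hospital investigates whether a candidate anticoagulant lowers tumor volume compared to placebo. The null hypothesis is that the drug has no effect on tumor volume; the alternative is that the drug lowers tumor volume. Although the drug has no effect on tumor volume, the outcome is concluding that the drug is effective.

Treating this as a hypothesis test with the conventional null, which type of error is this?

Type I error

'Concluding that the drug is effective' corresponds to rejecting H₀.
H₀ was rejected but H₀ is true — a Type I error (false positive).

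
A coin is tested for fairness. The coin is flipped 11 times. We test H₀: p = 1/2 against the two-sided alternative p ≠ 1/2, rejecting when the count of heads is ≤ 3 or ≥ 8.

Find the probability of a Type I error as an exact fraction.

29/128

α = P(Y ≤ 3 or Y ≥ 8 | p = 1/2), Y ~ Binomial(11, 1/2).
The two tails are symmetric, so α = 2·(1 + 11 + 55 + 165)/2^11 = 464/2048 = 29/128.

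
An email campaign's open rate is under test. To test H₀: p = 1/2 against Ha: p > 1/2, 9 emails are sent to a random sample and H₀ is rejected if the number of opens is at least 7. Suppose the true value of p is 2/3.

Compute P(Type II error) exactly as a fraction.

12259/19683

A Type II error is failing to reject when Ha holds: with p = 2/3, β = P(X ≤ 6).
Equivalently, β = 1 − P(X ≥ 7) = 12259/19683.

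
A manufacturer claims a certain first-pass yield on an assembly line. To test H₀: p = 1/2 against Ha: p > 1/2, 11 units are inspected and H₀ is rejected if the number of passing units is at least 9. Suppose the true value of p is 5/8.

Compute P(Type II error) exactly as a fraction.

7252043967/8589934592

Under the alternative p = 5/8, Y ~ Binomial(11, 5/8); β is the probability the test does not reject, P(Y < 9).
Equivalently, β = 1 − P(Y ≥ 9) = 7252043967/8589934592.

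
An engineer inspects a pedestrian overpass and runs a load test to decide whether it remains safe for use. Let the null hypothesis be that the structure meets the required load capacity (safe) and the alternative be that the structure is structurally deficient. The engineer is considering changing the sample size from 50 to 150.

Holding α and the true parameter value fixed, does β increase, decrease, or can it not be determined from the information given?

It decreases.

A larger sample reduces the standard error, pulling the sampling distribution under Ha further from the non-rejection region.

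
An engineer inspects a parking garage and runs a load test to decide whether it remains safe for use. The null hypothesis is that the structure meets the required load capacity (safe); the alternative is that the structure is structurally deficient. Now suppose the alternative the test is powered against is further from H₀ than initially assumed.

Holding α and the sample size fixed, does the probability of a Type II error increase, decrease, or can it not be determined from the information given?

It decreases.

A larger true effect moves the Ha sampling distribution further from the H₀ critical value, making rejection more likely when Ha is true.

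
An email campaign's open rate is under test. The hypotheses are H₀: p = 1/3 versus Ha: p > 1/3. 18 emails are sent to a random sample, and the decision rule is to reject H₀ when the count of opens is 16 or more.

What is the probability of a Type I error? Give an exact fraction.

649/387420489

α = P(reject H₀ | H₀ true) = P(K ≥ 16 | p = 1/3), with K ~ Binomial(18, 1/3).
P(K ≥ 16) = Σ_{j=16}^{18} C(18,j)·(1/3)^j·(2/3)^{18-j} = 649/387420489.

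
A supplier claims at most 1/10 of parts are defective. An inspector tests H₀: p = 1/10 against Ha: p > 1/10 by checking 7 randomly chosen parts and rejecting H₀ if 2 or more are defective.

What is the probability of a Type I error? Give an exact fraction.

Under H₀, K ~ Binomial(7, 1/10); the Type I error rate is P(K ≥ 2).
Via the complement, α = 1 − Σ_{j=0}^{1} C(7,j)(1/10)^j(9/10)^{7-j} = 93559/625000.

93559/625000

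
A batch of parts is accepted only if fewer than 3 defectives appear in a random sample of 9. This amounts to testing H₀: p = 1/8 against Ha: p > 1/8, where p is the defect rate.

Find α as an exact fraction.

The significance level is the probability, assuming p = 1/8, of seeing 3 or more defectives in 9 draws.
α = 1 − P(K ≤ 2) = 1 − 30471091/33554432 = 3083341/33554432.

3083341/33554432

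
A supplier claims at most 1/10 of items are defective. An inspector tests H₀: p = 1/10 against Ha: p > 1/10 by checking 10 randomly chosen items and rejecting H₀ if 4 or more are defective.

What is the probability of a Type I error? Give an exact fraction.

Under H₀, K ~ Binomial(10, 1/10); the Type I error rate is P(K ≥ 4).
Computing the lower-tail complement: 1 − 617003001/625000000 = 7996999/625000000.

7996999/625000000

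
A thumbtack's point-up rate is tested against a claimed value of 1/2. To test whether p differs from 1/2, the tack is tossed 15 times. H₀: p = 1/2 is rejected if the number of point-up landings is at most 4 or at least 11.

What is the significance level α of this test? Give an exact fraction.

1941/16384

The significance level is the null-hypothesis probability of the rejection region {≤4} ∪ {≥11}.
By symmetry, α = 2·P(S ≤ 4) = 2·(1 + 15 + 105 + 455 + 1365)/32768 = 3882/32768 = 1941/16384.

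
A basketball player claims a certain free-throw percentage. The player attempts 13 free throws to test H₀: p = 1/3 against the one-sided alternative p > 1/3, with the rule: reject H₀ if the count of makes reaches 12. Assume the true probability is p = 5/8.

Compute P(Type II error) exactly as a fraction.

β = P(fail to reject H₀ | Ha true) = P(K ≤ 11 | p = 5/8), K ~ Binomial(13, 5/8).
Summing C(13,j)·(5/8)^j·(3/8)^{13-j} for j = 0..11 gives 134753406597/137438953472.

134753406597/137438953472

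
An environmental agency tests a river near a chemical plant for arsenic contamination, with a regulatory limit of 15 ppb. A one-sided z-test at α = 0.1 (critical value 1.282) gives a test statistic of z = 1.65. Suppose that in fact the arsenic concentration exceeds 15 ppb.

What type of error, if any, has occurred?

The conventional null hypothesis is that the arsenic concentration is at or below 15 ppb (safe).
Since z = 1.65 > z* = 1.282, H₀ is rejected.
H₀ is false (actually the arsenic concentration exceeds 15 ppb).
The decision matches the true state — no error.

No error (correct decision).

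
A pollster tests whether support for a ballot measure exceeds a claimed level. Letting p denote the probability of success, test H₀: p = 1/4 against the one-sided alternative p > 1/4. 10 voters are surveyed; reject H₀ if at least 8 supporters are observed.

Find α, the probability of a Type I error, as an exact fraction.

α = P(reject H₀ | H₀ true) = P(K ≥ 8 | p = 1/4), with K ~ Binomial(10, 1/4).
Summing C(10,j)(1/4)^j(3/4)^{10−j} for j = 8,…,10 gives 109/262144.

109/262144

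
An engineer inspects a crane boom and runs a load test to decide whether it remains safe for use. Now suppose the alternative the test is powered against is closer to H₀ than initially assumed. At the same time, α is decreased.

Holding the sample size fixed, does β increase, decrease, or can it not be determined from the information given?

When the true parameter is near the null value, the test has a harder time distinguishing Ha from H₀. Lowering α raises the bar for rejection; under Ha, the test now fails to reject on outcomes it previously would have rejected. Both changes push β in the same direction.

It increases.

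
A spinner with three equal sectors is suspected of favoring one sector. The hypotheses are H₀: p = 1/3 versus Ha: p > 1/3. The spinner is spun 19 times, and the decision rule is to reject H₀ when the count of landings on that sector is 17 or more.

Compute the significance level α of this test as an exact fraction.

241/387420489

α = P(reject H₀ | H₀ true) = P(X ≥ 17 | p = 1/3), with X ~ Binomial(19, 1/3).
P(X ≥ 17) = Σ_{j=17}^{19} C(19,j)·(1/3)^j·(2/3)^{19-j} = 241/387420489.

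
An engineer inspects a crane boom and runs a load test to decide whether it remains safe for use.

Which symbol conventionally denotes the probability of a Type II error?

P(Type II error) = P(fail to reject H₀ | H₀ false) = β.

β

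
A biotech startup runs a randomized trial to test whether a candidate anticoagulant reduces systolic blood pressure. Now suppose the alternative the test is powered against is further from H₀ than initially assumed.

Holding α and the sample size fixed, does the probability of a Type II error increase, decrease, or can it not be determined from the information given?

It decreases.

A larger true effect moves the Ha sampling distribution further from the H₀ critical value, making rejection more likely when Ha is true.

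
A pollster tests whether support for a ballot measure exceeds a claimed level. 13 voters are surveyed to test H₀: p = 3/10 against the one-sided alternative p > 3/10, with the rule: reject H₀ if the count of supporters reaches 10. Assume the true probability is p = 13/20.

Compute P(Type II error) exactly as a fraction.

739046497348117/1024000000000000

β = P(fail to reject H₀ | Ha true) = P(Y ≤ 9 | p = 13/20), Y ~ Binomial(13, 13/20).
Adding the binomial probabilities P(Y=0)+…+P(Y=9) at p = 13/20 gives 739046497348117/1024000000000000.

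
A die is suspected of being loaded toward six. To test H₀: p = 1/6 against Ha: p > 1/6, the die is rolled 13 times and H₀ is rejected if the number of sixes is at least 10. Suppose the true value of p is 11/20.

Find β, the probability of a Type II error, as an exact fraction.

β = P(fail to reject H₀ | Ha true) = P(Y ≤ 9 | p = 11/20), Y ~ Binomial(13, 11/20).
Equivalently, β = 1 − P(Y ≥ 10) = 1857697115702463/2048000000000000.

1857697115702463/2048000000000000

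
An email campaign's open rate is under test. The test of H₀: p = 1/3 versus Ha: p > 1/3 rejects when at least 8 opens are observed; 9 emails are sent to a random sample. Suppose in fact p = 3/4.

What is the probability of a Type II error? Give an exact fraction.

45853/65536

A Type II error is failing to reject when Ha holds: with p = 3/4, β = P(S ≤ 7).
Adding the binomial probabilities P(S=0)+…+P(S=7) at p = 3/4 gives 45853/65536.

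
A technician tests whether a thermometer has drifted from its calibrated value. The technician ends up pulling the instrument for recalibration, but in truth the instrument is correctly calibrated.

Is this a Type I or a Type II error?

Type I error

The null hypothesis here is that the instrument is correctly calibrated.
'Pulling the instrument for recalibration' corresponds to rejecting H₀.
H₀ was rejected but H₀ is true — a Type I error (false positive).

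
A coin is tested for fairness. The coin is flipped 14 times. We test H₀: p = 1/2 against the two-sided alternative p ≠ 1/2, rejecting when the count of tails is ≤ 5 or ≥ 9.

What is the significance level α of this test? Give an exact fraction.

3473/8192

α = P(K ≤ 5 or K ≥ 9 | p = 1/2), K ~ Binomial(14, 1/2).
Each tail has probability (1 + 14 + 91 + 364 + 1001 + 2002)/16384; doubling gives α = 6946/16384 = 3473/8192.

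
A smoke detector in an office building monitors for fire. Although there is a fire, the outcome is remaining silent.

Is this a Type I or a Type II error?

Type II error

The null hypothesis here is that there is no fire.
'Remaining silent' corresponds to failing to reject H₀.
H₀ was not rejected but H₀ is false — a Type II error (false negative).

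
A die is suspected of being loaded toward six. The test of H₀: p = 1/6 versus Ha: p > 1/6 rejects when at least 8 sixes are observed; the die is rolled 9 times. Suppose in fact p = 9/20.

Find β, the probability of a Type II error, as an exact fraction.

β = P(fail to reject H₀ | Ha true) = P(Y ≤ 7 | p = 9/20), Y ~ Binomial(9, 9/20).
Equivalently, β = 1 − P(Y ≥ 8) = 126837738533/128000000000.

126837738533/128000000000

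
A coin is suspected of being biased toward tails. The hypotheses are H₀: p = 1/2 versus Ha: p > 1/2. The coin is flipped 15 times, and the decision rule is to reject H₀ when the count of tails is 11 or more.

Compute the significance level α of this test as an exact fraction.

The Type I error probability is α = P(K ≥ 11) computed under H₀, where K ~ Binomial(15, 1/2).
Summing the upper tail: (1365 + 455 + 105 + 15 + 1) / 2^15 = 1941/32768.

1941/32768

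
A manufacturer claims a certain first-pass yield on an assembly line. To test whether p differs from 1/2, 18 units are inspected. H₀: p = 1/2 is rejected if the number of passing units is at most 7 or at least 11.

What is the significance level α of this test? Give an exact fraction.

15751/32768

The significance level is the null-hypothesis probability of the rejection region {≤7} ∪ {≥11}.
Each tail has probability (1 + 18 + 153 + 816 + 3060 + 8568 + 18564 + 31824)/262144; doubling gives α = 126008/262144 = 15751/32768.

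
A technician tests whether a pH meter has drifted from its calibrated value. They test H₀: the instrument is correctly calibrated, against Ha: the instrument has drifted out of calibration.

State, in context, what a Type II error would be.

A Type II error is failing to reject H₀ when H₀ is false.
Here that means leaving the instrument in service when actually the instrument has drifted out of calibration.

A Type II error would mean concluding that the instrument is correctly calibrated (or at least failing to establish that the instrument has drifted out of calibration) when in fact the instrument has drifted out of calibration.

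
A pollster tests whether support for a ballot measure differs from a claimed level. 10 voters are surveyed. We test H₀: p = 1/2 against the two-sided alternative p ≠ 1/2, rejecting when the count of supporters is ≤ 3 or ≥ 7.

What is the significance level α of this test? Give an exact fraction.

α = P(Y ≤ 3 or Y ≥ 7 | p = 1/2), Y ~ Binomial(10, 1/2).
Each tail has probability (1 + 10 + 45 + 120)/1024; doubling gives α = 352/1024 = 11/32.

11/32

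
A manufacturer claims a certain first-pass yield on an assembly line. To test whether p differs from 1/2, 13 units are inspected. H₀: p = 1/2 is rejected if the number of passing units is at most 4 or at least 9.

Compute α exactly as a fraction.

1093/4096

The significance level is the null-hypothesis probability of the rejection region {≤4} ∪ {≥9}.
By symmetry, α = 2·P(X ≤ 4) = 2·(1 + 13 + 78 + 286 + 715)/8192 = 2186/8192 = 1093/4096.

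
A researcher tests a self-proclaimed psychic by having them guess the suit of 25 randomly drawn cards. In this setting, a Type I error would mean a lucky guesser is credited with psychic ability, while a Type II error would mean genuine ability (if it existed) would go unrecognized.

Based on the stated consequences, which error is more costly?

The Type I consequence (a lucky guesser is credited with psychic ability) is more severe than the Type II consequence (genuine ability (if it existed) would go unrecognized).

Type I error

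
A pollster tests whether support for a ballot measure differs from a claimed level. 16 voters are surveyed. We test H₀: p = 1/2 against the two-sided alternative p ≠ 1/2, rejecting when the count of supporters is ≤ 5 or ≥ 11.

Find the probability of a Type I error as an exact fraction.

6885/32768

α = P(X ≤ 5 or X ≥ 11 | p = 1/2), X ~ Binomial(16, 1/2).
Each tail has probability (1 + 16 + 120 + 560 + 1820 + 4368)/65536; doubling gives α = 13770/65536 = 6885/32768.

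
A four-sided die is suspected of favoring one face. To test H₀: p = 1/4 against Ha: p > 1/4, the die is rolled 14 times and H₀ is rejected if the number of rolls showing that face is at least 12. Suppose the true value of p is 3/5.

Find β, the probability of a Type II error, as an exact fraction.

5860647088/6103515625

A Type II error is failing to reject when Ha holds: with p = 3/5, β = P(K ≤ 11).
Summing C(14,j)·(3/5)^j·(2/5)^{14-j} for j = 0..11 gives 5860647088/6103515625.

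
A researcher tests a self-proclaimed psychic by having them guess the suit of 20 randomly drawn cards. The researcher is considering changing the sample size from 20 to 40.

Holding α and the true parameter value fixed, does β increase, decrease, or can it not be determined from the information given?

It decreases.

A larger sample reduces the standard error, pulling the sampling distribution under Ha further from the non-rejection region.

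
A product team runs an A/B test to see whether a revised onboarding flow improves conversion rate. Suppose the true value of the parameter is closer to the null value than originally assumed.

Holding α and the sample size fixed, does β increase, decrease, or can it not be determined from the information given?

It increases.

A smaller true effect puts the Ha sampling distribution closer to H₀, so more of it falls in the non-rejection region.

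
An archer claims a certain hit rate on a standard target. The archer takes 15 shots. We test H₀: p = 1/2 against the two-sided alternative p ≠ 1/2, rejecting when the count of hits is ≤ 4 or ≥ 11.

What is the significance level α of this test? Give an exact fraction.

1941/16384

The significance level is the null-hypothesis probability of the rejection region {≤4} ∪ {≥11}.
By symmetry, α = 2·P(Y ≤ 4) = 2·(1 + 15 + 105 + 455 + 1365)/32768 = 3882/32768 = 1941/16384.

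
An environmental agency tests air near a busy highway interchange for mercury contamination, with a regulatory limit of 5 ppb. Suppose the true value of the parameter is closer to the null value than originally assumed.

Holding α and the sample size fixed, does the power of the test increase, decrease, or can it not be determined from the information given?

It decreases.

When the true parameter is near the null value, the test has a harder time distinguishing Ha from H₀.
Since power = 1 − β and β increases, power decreases.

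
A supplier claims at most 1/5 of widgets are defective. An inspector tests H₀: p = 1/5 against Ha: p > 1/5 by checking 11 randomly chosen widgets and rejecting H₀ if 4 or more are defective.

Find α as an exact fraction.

The significance level is the probability, assuming p = 1/5, of seeing 4 or more defectives in 11 draws.
Via the complement, α = 1 − Σ_{j=0}^{3} C(11,j)(1/5)^j(4/5)^{11-j} = 12589/78125.

12589/78125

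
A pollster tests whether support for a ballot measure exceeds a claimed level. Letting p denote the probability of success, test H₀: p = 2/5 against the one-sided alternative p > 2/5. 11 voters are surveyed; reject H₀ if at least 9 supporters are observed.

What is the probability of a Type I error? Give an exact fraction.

Under H₀, K ~ Binomial(11, 2/5), and α = P(K ≥ 9).
Summing C(11,j)(2/5)^j(3/5)^{11−j} for j = 9,…,11 gives 57856/9765625.

57856/9765625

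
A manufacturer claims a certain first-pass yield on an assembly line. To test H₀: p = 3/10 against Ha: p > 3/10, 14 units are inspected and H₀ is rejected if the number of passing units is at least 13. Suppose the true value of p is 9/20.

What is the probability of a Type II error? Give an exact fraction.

1637985675869982373/1638400000000000000

β = P(fail to reject H₀ | Ha true) = P(Y ≤ 12 | p = 9/20), Y ~ Binomial(14, 9/20).
Adding the binomial probabilities P(Y=0)+…+P(Y=12) at p = 9/20 gives 1637985675869982373/1638400000000000000.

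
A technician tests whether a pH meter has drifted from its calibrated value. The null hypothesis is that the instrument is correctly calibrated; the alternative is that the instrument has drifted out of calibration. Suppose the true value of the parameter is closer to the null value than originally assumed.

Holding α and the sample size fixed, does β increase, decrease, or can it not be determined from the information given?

It increases.

A smaller departure from H₀ means the test statistic under Ha is distributed closer to where it would be under H₀; rejection becomes less likely.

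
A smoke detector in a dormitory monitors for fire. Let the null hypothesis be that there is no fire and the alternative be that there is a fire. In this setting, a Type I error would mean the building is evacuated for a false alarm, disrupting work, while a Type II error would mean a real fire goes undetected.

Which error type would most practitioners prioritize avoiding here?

Type II error

The Type II consequence (a real fire goes undetected) is more severe than the Type I consequence (the building is evacuated for a false alarm, disrupting work).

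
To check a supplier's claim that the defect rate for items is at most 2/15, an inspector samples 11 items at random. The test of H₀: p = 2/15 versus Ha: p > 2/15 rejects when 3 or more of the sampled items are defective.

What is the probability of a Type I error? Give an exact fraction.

2209953752/12814453125

α = P(reject H₀ | H₀ true) = P(K ≥ 3 | p = 2/15), K ~ Binomial(11, 2/15).
Computing the lower-tail complement: 1 − 10604499373/12814453125 = 2209953752/12814453125.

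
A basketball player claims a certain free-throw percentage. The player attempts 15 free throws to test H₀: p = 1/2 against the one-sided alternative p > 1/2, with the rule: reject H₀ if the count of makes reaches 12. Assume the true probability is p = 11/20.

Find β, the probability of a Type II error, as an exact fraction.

7844484964274060391/8192000000000000000

β = P(fail to reject H₀ | Ha true) = P(X ≤ 11 | p = 11/20), X ~ Binomial(15, 11/20).
Summing C(15,j)·(11/20)^j·(9/20)^{15-j} for j = 0..11 gives 7844484964274060391/8192000000000000000.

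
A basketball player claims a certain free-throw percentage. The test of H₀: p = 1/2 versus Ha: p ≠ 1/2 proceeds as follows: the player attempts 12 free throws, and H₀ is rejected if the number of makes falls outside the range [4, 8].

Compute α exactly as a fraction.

299/2048

Under H₀, Y ~ Binomial(12, 1/2); α is the probability of landing in either tail, P(Y ≤ 3) + P(Y ≥ 9).
Each tail has probability (1 + 12 + 66 + 220)/4096; doubling gives α = 598/4096 = 299/2048.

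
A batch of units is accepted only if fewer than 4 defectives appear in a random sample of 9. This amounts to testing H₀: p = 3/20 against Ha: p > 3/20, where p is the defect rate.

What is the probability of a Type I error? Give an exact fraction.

Under H₀, K ~ Binomial(9, 3/20); the Type I error rate is P(K ≥ 4).
Via the complement, α = 1 − Σ_{j=0}^{3} C(9,j)(3/20)^j(17/20)^{9-j} = 4343234013/128000000000.

4343234013/128000000000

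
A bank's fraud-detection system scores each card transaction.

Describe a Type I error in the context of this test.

With the conventional null hypothesis that the transaction is legitimate:
A Type I error is rejecting H₀ when H₀ is true.
Here that means blocking the transaction and freezing the card when actually the transaction is legitimate.

A Type I error would mean concluding that the transaction is fraudulent when in fact the transaction is legitimate.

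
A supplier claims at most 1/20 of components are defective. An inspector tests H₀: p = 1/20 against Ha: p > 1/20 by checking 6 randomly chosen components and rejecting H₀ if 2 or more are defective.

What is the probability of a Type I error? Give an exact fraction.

83901/2560000

The significance level is the probability, assuming p = 1/20, of seeing 2 or more defectives in 6 draws.
α = 1 − P(S ≤ 1) = 1 − 2476099/2560000 = 83901/2560000.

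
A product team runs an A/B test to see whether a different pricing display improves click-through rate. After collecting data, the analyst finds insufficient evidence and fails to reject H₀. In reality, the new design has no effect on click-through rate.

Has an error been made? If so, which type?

No error (correct decision).

The conventional null hypothesis here is that the new design has no effect on click-through rate.
The test retained a true H₀ — the decision matches the true state.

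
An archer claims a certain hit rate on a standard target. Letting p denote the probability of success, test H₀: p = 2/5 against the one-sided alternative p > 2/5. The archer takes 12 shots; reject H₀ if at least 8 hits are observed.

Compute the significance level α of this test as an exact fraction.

2798336/48828125

The Type I error probability is α = P(X ≥ 8) computed under H₀, where X ~ Binomial(12, 2/5).
Summing C(12,j)(2/5)^j(3/5)^{12−j} for j = 8,…,12 gives 2798336/48828125.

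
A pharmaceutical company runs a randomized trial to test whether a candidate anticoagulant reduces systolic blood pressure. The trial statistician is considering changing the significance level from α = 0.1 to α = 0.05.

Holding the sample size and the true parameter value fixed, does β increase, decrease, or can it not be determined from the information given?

Lowering α raises the bar for rejection; under Ha, the test now fails to reject on outcomes it previously would have rejected.

It increases.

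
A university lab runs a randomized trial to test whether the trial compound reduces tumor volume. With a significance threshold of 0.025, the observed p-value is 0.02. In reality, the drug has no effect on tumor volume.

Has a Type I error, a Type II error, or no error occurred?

Type I error

The conventional null hypothesis is that the drug has no effect on tumor volume.
Since p = 0.02 < α = 0.025, H₀ is rejected.
H₀ is true (actually the drug has no effect on tumor volume).
Rejecting a true H₀ is a Type I error.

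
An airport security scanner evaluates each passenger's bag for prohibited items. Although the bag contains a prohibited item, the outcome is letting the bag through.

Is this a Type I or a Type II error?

Type II error

The null hypothesis here is that the bag contains no prohibited items.
'Letting the bag through' corresponds to failing to reject H₀.
H₀ was not rejected but H₀ is false — a Type II error (false negative).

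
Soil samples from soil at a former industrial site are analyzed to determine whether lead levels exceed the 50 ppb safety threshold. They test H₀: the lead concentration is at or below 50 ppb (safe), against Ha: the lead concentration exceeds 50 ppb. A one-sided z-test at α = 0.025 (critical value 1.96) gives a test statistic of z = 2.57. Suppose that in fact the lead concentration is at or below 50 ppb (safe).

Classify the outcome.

Type I error

Since z = 2.57 > z* = 1.96, H₀ is rejected.
H₀ is true (actually the lead concentration is at or below 50 ppb (safe)).
Rejecting a true H₀ is a Type I error.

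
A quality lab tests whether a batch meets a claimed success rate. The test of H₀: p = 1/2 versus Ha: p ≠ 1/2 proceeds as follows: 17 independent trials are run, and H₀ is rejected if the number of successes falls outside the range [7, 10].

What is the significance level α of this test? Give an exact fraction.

10889/32768

α = P(K ≤ 6 or K ≥ 11 | p = 1/2), K ~ Binomial(17, 1/2).
By symmetry, α = 2·P(K ≤ 6) = 2·(1 + 17 + 136 + 680 + 2380 + 6188 + 12376)/131072 = 43556/131072 = 10889/32768.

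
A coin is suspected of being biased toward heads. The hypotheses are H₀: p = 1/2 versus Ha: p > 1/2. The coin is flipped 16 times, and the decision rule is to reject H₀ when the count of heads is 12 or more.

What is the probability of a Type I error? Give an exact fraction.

2517/65536

The Type I error probability is α = P(X ≥ 12) computed under H₀, where X ~ Binomial(16, 1/2).
That's C(16,12) + C(16,13) + C(16,14) + C(16,15) + C(16,16) over 2^16, i.e. (1820 + 560 + 120 + 16 + 1)/65536 = 2517/65536.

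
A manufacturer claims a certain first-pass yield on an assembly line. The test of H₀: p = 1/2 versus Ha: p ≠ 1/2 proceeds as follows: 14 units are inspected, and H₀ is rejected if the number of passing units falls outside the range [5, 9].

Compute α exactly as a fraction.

1471/8192

Under H₀, Y ~ Binomial(14, 1/2); α is the probability of landing in either tail, P(Y ≤ 4) + P(Y ≥ 10).
Each tail has probability (1 + 14 + 91 + 364 + 1001)/16384; doubling gives α = 2942/16384 = 1471/8192.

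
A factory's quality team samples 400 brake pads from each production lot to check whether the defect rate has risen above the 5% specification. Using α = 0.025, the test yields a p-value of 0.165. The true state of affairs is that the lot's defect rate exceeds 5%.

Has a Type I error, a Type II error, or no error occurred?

Type II error

The conventional null hypothesis is that the lot's defect rate is 5% (within specification).
Since p = 0.165 ≥ α = 0.025, H₀ is not rejected.
H₀ is false (actually the lot's defect rate exceeds 5%).
Failing to reject a false H₀ is a Type II error.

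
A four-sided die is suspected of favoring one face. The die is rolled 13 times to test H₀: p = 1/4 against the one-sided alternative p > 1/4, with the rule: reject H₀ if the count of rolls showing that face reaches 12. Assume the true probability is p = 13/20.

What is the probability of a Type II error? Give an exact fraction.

9937124893407747/10240000000000000

Under the alternative p = 13/20, X ~ Binomial(13, 13/20); β is the probability the test does not reject, P(X < 12).
Adding the binomial probabilities P(X=0)+…+P(X=11) at p = 13/20 gives 9937124893407747/10240000000000000.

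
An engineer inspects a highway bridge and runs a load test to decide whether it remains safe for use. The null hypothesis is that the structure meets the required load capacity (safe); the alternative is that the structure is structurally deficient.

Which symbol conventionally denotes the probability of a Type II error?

β

P(Type II error) = P(fail to reject H₀ | H₀ false) = β.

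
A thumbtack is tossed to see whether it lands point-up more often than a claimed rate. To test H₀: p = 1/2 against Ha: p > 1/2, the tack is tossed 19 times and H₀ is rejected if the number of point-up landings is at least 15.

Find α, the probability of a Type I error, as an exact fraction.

Under H₀, S ~ Binomial(19, 1/2), and α = P(S ≥ 15).
Summing the upper tail: (3876 + 969 + 171 + 19 + 1) / 2^19 = 5036/524288 = 1259/131072.

1259/131072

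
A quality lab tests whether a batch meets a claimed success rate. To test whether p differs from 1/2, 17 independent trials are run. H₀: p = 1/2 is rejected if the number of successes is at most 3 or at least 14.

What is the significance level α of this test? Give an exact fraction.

417/32768

The significance level is the null-hypothesis probability of the rejection region {≤3} ∪ {≥14}.
The two tails are symmetric, so α = 2·(1 + 17 + 136 + 680)/2^17 = 1668/131072 = 417/32768.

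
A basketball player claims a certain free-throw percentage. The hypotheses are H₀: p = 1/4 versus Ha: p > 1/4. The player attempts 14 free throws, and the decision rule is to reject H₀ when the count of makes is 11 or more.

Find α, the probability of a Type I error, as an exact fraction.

5345/134217728

α = P(reject H₀ | H₀ true) = P(Y ≥ 11 | p = 1/4), with Y ~ Binomial(14, 1/4).
Summing C(14,j)(1/4)^j(3/4)^{14−j} for j = 11,…,14 gives 5345/134217728.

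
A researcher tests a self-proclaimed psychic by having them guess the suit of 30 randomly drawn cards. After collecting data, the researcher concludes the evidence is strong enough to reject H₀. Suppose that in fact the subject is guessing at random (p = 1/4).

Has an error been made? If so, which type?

Type I error

The conventional null hypothesis here is that the subject is guessing at random (p = 1/4).
H₀ was rejected, but H₀ is actually true.
Rejecting a true null hypothesis is a Type I error (false positive).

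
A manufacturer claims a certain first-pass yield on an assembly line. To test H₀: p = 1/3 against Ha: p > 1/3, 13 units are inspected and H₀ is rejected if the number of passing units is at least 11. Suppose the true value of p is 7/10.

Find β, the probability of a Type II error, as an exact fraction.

Under the alternative p = 7/10, X ~ Binomial(13, 7/10); β is the probability the test does not reject, P(X < 11).
Equivalently, β = 1 − P(X ≥ 11) = 7788298257/9765625000.

7788298257/9765625000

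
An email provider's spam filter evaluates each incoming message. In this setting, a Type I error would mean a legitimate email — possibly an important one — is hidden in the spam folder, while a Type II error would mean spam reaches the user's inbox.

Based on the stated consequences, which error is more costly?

The Type I consequence (a legitimate email — possibly an important one — is hidden in the spam folder) is more severe than the Type II consequence (spam reaches the user's inbox).

Type I error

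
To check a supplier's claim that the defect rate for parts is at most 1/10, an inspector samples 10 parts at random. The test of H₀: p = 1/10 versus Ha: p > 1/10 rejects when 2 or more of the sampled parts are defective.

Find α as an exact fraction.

2639010709/10000000000

The significance level is the probability, assuming p = 1/10, of seeing 2 or more defectives in 10 draws.
Computing the lower-tail complement: 1 − 7360989291/10000000000 = 2639010709/10000000000.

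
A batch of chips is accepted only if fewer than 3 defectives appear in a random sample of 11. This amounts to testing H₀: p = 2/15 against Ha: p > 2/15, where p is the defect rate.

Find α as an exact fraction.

2209953752/12814453125

α = P(reject H₀ | H₀ true) = P(S ≥ 3 | p = 2/15), S ~ Binomial(11, 2/15).
Via the complement, α = 1 − Σ_{j=0}^{2} C(11,j)(2/15)^j(13/15)^{11-j} = 2209953752/12814453125.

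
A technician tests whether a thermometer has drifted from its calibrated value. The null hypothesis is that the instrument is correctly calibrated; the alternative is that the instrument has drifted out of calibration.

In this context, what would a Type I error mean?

A Type I error is rejecting H₀ when H₀ is true.
Here that means pulling the instrument for recalibration when actually the instrument is correctly calibrated.

A Type I error would mean concluding that the instrument has drifted out of calibration when in fact the instrument is correctly calibrated.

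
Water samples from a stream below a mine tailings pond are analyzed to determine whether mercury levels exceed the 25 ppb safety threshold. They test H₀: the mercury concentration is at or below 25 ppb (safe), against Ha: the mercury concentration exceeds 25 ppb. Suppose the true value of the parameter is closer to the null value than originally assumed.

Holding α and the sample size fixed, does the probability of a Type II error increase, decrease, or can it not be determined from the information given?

It increases.

A smaller departure from H₀ means the test statistic under Ha is distributed closer to where it would be under H₀; rejection becomes less likely.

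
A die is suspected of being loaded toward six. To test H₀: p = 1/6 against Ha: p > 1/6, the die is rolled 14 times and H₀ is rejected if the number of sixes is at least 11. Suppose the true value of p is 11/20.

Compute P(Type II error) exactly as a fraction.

767413934602409223/819200000000000000

β = P(fail to reject H₀ | Ha true) = P(Y ≤ 10 | p = 11/20), Y ~ Binomial(14, 11/20).
Summing C(14,j)·(11/20)^j·(9/20)^{14-j} for j = 0..10 gives 767413934602409223/819200000000000000.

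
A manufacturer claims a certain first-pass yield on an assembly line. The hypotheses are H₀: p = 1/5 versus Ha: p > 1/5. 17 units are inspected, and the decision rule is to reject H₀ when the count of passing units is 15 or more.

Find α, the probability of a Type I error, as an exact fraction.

Under H₀, K ~ Binomial(17, 1/5), and α = P(K ≥ 15).
P(K ≥ 15) = Σ_{j=15}^{17} C(17,j)·(1/5)^j·(4/5)^{17-j} = 449/152587890625.

449/152587890625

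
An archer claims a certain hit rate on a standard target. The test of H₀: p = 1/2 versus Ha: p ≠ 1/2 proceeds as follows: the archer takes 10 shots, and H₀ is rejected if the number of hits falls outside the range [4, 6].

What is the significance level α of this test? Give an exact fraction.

α = P(K ≤ 3 or K ≥ 7 | p = 1/2), K ~ Binomial(10, 1/2).
By symmetry, α = 2·P(K ≤ 3) = 2·(1 + 10 + 45 + 120)/1024 = 352/1024 = 11/32.

11/32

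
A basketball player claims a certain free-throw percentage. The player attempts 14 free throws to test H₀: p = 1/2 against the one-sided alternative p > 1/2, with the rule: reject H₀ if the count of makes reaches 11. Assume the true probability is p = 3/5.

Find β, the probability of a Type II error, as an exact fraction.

5344795024/6103515625

β = P(fail to reject H₀ | Ha true) = P(S ≤ 10 | p = 3/5), S ~ Binomial(14, 3/5).
Adding the binomial probabilities P(S=0)+…+P(S=10) at p = 3/5 gives 5344795024/6103515625.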